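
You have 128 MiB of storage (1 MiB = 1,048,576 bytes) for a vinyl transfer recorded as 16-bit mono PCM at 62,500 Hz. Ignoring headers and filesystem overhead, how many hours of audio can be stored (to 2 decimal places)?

Uncompressed byte rate = 62,500 × 2 × 1 = 125,000 bytes/s.
Capacity = 128 × 1,048,576 = 134,217,728 bytes.
134,217,728 / 125,000 ≈ 1073.74 s → 0.30 hours.

0.30 hours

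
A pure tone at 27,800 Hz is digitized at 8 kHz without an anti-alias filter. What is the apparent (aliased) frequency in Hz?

Nyquist = 8,000/2 = 4,000 Hz; 27,800 Hz exceeds it.
Alias = |27,800 − 3×8,000| = |27,800 − 24,000| = 3,800 Hz.

3,800 Hz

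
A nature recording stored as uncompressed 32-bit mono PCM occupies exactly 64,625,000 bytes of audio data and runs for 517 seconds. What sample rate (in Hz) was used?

31,250 Hz

Bytes = sample_rate × seconds × bytes_per_sample × channels.
sample_rate = 64,625,000 / (517 × 4 × 1) = 64,625,000 / 2,068 = 31,250 Hz.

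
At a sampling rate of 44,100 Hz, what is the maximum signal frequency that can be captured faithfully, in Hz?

22,050 Hz

Nyquist frequency = sample rate / 2 = 44,100 / 2 = 22,050 Hz.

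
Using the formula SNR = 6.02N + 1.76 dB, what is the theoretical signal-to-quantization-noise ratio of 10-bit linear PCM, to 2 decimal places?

61.96 dB

6.02 × 10 + 1.76 = 61.96 dB.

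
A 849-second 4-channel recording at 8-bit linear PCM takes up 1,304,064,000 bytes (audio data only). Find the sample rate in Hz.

384,000 Hz

Bytes = sample_rate × seconds × bytes_per_sample × channels.
sample_rate = 1,304,064,000 / (849 × 1 × 4) = 1,304,064,000 / 3,396 = 384,000 Hz.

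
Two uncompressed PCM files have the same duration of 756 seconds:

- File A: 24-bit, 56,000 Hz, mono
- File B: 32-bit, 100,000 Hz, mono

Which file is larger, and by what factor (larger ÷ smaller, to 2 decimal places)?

File B, by a factor of 2.38

File A: 56,000 × 3 × 1 = 168,000 bytes/s.
File B: 100,000 × 4 × 1 = 400,000 bytes/s.
File B is larger; ratio = 302,400,000 / 127,008,000 = 2.38.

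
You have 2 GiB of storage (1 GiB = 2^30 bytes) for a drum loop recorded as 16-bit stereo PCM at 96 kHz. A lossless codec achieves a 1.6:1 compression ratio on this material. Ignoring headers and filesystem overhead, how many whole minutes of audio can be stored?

149 minutes

Uncompressed byte rate = 96,000 × 2 × 2 = 384,000 bytes/s.
After 1.6:1 compression, effective rate ≈ 240000 bytes/s.
Capacity = 2 × 1,073,741,824 = 2,147,483,648 bytes.
2,147,483,648 / effective rate ≈ 8947.85 s → 149 minutes.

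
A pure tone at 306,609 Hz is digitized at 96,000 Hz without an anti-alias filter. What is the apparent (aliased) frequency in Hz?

18,609 Hz

Nyquist = 96,000/2 = 48,000 Hz; 306,609 Hz exceeds it.
Alias = |306,609 − 3×96,000| = |306,609 − 288,000| = 18,609 Hz.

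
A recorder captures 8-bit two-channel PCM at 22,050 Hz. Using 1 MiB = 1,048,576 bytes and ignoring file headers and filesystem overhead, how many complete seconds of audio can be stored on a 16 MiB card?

Uncompressed byte rate = 22,050 × 1 × 2 = 44,100 bytes/s.
Capacity = 16 × 1,048,576 = 16,777,216 bytes.
16,777,216 / 44,100 ≈ 380.44 s → 380 seconds.

380 seconds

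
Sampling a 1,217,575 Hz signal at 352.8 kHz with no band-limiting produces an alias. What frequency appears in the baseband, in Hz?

Nyquist = 352,800/2 = 176,400 Hz; 1,217,575 Hz exceeds it.
Alias = |1,217,575 − 3×352,800| = |1,217,575 − 1,058,400| = 159,175 Hz.

159,175 Hz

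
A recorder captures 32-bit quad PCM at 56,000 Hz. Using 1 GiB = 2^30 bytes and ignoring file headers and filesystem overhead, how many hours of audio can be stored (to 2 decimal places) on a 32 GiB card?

Uncompressed byte rate = 56,000 × 4 × 4 = 896,000 bytes/s.
Capacity = 32 × 1,073,741,824 = 34,359,738,368 bytes.
34,359,738,368 / 896,000 ≈ 38347.92 s → 10.65 hours.

10.65 hours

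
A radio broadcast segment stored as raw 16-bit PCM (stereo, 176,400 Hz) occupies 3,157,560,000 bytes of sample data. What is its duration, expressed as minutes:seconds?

74:35

Byte rate = 176,400 × 2 × 2 = 705,600 bytes/s.
Duration = 3,157,560,000 / 705,600 = 4,475 s.
4,475 s = 74:35.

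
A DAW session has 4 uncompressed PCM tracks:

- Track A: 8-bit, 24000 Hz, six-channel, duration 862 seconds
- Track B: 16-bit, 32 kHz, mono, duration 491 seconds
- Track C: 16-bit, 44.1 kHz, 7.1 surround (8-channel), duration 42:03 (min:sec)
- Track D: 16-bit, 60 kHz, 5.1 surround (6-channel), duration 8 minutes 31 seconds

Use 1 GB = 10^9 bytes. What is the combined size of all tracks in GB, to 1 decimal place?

2.3 GB

Track A: 24,000 × 862 × 1 × 6 = 124,128,000 bytes.
Track B: 32,000 × 491 × 2 × 1 = 31,424,000 bytes.
Track C: 42:03 (min:sec) = 2,523 s; 44,100 × 2,523 × 2 × 8 = 1,780,228,800 bytes.
Track D: 8 minutes 31 seconds = 511 s; 60,000 × 511 × 2 × 6 = 367,920,000 bytes.
Total = 2,303,700,800 bytes = 2.3 GB.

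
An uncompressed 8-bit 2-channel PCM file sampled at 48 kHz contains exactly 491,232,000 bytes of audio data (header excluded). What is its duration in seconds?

5,117 seconds

Byte rate = 48,000 × 1 × 2 = 96,000 bytes/s.
Duration = 491,232,000 / 96,000 = 5,117 s.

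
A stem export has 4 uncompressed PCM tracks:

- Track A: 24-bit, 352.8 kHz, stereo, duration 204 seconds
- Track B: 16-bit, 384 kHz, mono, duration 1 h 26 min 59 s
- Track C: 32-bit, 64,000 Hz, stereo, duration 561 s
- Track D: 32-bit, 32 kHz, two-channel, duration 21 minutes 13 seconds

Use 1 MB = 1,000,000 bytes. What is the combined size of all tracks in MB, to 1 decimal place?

Track A: 352,800 × 204 × 3 × 2 = 431,827,200 bytes.
Track B: 1 h 26 min 59 s = 5,219 s; 384,000 × 5,219 × 2 × 1 = 4,008,192,000 bytes.
Track C: 64,000 × 561 × 4 × 2 = 287,232,000 bytes.
Track D: 21 minutes 13 seconds = 1,273 s; 32,000 × 1,273 × 4 × 2 = 325,888,000 bytes.
Total = 5,053,139,200 bytes = 5053.1 MB.

5053.1 MB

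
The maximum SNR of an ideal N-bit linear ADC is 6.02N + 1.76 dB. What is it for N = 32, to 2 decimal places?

194.40 dB

6.02 × 32 + 1.76 = 194.40 dB.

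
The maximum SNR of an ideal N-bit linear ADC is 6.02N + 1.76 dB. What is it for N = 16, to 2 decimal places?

6.02 × 16 + 1.76 = 98.08 dB.

98.08 dB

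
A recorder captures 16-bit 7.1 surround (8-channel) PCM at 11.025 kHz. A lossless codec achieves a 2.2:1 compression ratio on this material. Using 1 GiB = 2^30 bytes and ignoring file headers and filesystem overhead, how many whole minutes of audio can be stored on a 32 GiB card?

Uncompressed byte rate = 11,025 × 2 × 8 = 176,400 bytes/s.
After 2.2:1 compression, effective rate ≈ 80181.82 bytes/s.
Capacity = 32 × 1,073,741,824 = 34,359,738,368 bytes.
34,359,738,368 / effective rate ≈ 428522.81 s → 7,142 minutes.

7,142 minutes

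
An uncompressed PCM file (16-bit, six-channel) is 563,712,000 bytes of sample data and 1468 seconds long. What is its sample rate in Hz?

32,000 Hz

Bytes = sample_rate × seconds × bytes_per_sample × channels.
sample_rate = 563,712,000 / (1,468 × 2 × 6) = 563,712,000 / 17,616 = 32,000 Hz.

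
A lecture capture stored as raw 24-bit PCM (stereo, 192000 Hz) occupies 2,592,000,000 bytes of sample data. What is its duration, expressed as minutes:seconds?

Byte rate = 192,000 × 3 × 2 = 1,152,000 bytes/s.
Duration = 2,592,000,000 / 1,152,000 = 2,250 s.
2,250 s = 37:30.

37:30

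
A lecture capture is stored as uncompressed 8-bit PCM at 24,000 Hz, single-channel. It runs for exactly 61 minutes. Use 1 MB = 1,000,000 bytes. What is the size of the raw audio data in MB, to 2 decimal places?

87.84 MB

Duration = exactly 61 minutes = 3,660 s.
Bytes = 24,000 samples/s × 3,660 s × 1 bytes/sample × 1 ch = 87,840,000 bytes.
87,840,000 / 1,000,000 = 87.84 MB.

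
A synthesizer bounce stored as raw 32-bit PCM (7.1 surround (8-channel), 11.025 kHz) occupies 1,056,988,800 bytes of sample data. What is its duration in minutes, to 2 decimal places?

49.93 minutes

Byte rate = 11,025 × 4 × 8 = 352,800 bytes/s.
Duration = 1,056,988,800 / 352,800 = 2,996 s.
2,996 s / 60 = 49.93 minutes.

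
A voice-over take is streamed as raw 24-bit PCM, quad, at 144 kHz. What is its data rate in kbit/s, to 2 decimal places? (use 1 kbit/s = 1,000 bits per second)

13824.00 kbit/s

Bit rate = 144,000 × 24 × 4 = 13,824,000 bits/s.
= 13824.00 kbit/s.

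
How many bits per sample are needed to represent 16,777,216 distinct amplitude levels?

log2(16,777,216) = 24.

24 bits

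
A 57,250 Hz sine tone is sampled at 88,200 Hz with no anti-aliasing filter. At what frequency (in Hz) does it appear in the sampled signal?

Nyquist = 88,200/2 = 44,100 Hz; 57,250 Hz exceeds it.
Alias = |57,250 − 1×88,200| = |57,250 − 88,200| = 30,950 Hz.

30,950 Hz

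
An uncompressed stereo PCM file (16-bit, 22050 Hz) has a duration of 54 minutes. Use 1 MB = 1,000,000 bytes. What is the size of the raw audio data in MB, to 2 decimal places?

Duration = 54 minutes = 3,240 s.
Bytes = 22,050 samples/s × 3,240 s × 2 bytes/sample × 2 ch = 285,768,000 bytes.
285,768,000 / 1,000,000 = 285.77 MB.

285.77 MB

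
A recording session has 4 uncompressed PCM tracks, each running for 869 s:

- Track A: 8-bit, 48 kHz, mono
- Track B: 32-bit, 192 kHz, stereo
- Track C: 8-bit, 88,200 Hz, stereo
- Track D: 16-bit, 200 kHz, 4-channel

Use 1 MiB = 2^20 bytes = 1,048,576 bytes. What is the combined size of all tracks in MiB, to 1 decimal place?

Track A: 48,000 × 869 × 1 × 1 = 41,712,000 bytes.
Track B: 192,000 × 869 × 4 × 2 = 1,334,784,000 bytes.
Track C: 88,200 × 869 × 1 × 2 = 153,291,600 bytes.
Track D: 200,000 × 869 × 2 × 4 = 1,390,400,000 bytes.
Total = 2,920,187,600 bytes = 2784.9 MiB.

2784.9 MiB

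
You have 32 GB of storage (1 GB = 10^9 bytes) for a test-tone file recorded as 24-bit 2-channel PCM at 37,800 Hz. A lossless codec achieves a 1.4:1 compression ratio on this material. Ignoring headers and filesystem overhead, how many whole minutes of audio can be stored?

3,292 minutes

Uncompressed byte rate = 37,800 × 3 × 2 = 226,800 bytes/s.
After 1.4:1 compression, effective rate ≈ 162000 bytes/s.
Capacity = 32 × 1,000,000,000 = 32,000,000,000 bytes.
32,000,000,000 / effective rate ≈ 197530.86 s → 3,292 minutes.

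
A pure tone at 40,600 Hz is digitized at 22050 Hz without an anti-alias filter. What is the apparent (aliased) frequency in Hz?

3,500 Hz

Nyquist = 22,050/2 = 11,025 Hz; 40,600 Hz exceeds it.
Alias = |40,600 − 2×22,050| = |40,600 − 44,100| = 3,500 Hz.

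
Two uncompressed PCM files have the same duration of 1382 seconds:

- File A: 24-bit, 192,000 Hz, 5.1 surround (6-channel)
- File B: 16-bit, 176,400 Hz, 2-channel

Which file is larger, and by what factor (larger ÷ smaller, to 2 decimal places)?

File A, by a factor of 4.90

File A: 192,000 × 3 × 6 = 3,456,000 bytes/s.
File B: 176,400 × 2 × 2 = 705,600 bytes/s.
File A is larger; ratio = 4,776,192,000 / 975,139,200 = 4.90.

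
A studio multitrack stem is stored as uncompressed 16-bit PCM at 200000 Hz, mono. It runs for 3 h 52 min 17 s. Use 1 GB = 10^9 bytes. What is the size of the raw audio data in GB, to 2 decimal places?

Duration = 3 h 52 min 17 s = 13,937 s.
Bytes = 200,000 samples/s × 13,937 s × 2 bytes/sample × 1 ch = 5,574,800,000 bytes.
5,574,800,000 / 1,000,000,000 = 5.57 GB.

5.57 GB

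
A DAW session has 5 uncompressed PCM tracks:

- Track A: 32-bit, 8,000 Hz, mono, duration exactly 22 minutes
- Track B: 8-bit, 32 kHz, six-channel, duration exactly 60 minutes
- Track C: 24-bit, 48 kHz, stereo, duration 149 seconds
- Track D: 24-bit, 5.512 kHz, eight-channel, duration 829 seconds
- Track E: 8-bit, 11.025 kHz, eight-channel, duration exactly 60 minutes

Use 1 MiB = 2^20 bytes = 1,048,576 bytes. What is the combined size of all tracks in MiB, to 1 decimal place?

Track A: exactly 22 minutes = 1,320 s; 8,000 × 1,320 × 4 × 1 = 42,240,000 bytes.
Track B: exactly 60 minutes = 3,600 s; 32,000 × 3,600 × 1 × 6 = 691,200,000 bytes.
Track C: 48,000 × 149 × 3 × 2 = 42,912,000 bytes.
Track D: 5,512 × 829 × 3 × 8 = 109,666,752 bytes.
Track E: exactly 60 minutes = 3,600 s; 11,025 × 3,600 × 1 × 8 = 317,520,000 bytes.
Total = 1,203,538,752 bytes = 1147.8 MiB.

1147.8 MiB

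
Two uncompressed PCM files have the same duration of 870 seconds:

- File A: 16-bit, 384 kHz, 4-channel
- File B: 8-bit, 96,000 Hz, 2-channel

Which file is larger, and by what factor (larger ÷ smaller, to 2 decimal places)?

File A, by a factor of 16.00

File A: 384,000 × 2 × 4 = 3,072,000 bytes/s.
File B: 96,000 × 1 × 2 = 192,000 bytes/s.
File A is larger; ratio = 2,672,640,000 / 167,040,000 = 16.00.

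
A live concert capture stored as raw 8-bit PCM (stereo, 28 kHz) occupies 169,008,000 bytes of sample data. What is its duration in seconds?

Byte rate = 28,000 × 1 × 2 = 56,000 bytes/s.
Duration = 169,008,000 / 56,000 = 3,018 s.

3,018 seconds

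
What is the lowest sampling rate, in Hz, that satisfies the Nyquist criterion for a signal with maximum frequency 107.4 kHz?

Minimum sample rate = 2 × 107,400 Hz = 214,800 Hz.

214,800 Hz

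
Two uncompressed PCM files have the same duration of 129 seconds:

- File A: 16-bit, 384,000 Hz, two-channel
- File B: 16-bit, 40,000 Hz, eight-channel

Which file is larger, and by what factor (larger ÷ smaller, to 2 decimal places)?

File A, by a factor of 2.40

File A: 384,000 × 2 × 2 = 1,536,000 bytes/s.
File B: 40,000 × 2 × 8 = 640,000 bytes/s.
File A is larger; ratio = 198,144,000 / 82,560,000 = 2.40.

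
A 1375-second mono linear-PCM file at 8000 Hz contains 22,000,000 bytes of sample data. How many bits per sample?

Bytes per sample = 22,000,000 / (8,000 × 1,375 × 1) = 22,000,000 / 11,000,000 = 2.
Bit depth = 2 × 8 = 16 bits.

16 bits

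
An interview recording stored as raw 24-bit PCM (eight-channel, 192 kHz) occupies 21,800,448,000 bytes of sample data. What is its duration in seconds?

Byte rate = 192,000 × 3 × 8 = 4,608,000 bytes/s.
Duration = 21,800,448,000 / 4,608,000 = 4,731 s.

4,731 seconds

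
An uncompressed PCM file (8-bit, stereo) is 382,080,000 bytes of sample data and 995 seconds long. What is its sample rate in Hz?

Bytes = sample_rate × seconds × bytes_per_sample × channels.
sample_rate = 382,080,000 / (995 × 1 × 2) = 382,080,000 / 1,990 = 192,000 Hz.

192,000 Hz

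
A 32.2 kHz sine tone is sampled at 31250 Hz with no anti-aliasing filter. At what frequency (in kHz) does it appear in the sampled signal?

0.95 kHz

Nyquist = 31,250/2 = 15,625 Hz; 32,200 Hz exceeds it.
Alias = |32,200 − 1×31,250| = |32,200 − 31,250| = 950 Hz = 0.95 kHz.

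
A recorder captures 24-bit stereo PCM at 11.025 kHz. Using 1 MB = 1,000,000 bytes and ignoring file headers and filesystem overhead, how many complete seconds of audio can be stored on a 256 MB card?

3,869 seconds

Uncompressed byte rate = 11,025 × 3 × 2 = 66,150 bytes/s.
Capacity = 256 × 1,000,000 = 256,000,000 bytes.
256,000,000 / 66,150 ≈ 3869.99 s → 3,869 seconds.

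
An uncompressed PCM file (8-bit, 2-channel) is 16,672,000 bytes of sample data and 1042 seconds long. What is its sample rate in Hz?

Bytes = sample_rate × seconds × bytes_per_sample × channels.
sample_rate = 16,672,000 / (1,042 × 1 × 2) = 16,672,000 / 2,084 = 8,000 Hz.

8,000 Hz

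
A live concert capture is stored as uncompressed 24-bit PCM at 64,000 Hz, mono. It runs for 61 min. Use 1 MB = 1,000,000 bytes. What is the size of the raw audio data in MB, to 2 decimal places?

Duration = 61 min = 3,660 s.
Bytes = 64,000 samples/s × 3,660 s × 3 bytes/sample × 1 ch = 702,720,000 bytes.
702,720,000 / 1,000,000 = 702.72 MB.

702.72 MB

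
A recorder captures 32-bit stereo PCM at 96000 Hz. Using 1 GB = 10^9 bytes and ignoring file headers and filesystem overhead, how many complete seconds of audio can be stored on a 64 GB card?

83,333 seconds

Uncompressed byte rate = 96,000 × 4 × 2 = 768,000 bytes/s.
Capacity = 64 × 1,000,000,000 = 64,000,000,000 bytes.
64,000,000,000 / 768,000 ≈ 83333.33 s → 83,333 seconds.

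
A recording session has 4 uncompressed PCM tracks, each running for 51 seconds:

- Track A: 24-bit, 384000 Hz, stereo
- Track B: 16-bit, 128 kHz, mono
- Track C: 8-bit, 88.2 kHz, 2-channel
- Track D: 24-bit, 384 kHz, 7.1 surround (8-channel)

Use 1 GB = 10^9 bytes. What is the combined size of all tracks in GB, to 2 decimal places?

0.61 GB

Track A: 384,000 × 51 × 3 × 2 = 117,504,000 bytes.
Track B: 128,000 × 51 × 2 × 1 = 13,056,000 bytes.
Track C: 88,200 × 51 × 1 × 2 = 8,996,400 bytes.
Track D: 384,000 × 51 × 3 × 8 = 470,016,000 bytes.
Total = 609,572,400 bytes = 0.61 GB.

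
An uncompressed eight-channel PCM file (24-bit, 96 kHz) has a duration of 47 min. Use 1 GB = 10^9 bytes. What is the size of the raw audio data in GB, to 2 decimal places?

Duration = 47 min = 2,820 s.
Bytes = 96,000 samples/s × 2,820 s × 3 bytes/sample × 8 ch = 6,497,280,000 bytes.
6,497,280,000 / 1,000,000,000 = 6.50 GB.

6.50 GB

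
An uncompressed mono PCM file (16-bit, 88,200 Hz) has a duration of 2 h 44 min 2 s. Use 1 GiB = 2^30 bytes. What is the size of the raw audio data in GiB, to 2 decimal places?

1.62 GiB

Duration = 2 h 44 min 2 s = 9,842 s.
Bytes = 88,200 samples/s × 9,842 s × 2 bytes/sample × 1 ch = 1,736,128,800 bytes.
1,736,128,800 / 1,073,741,824 = 1.62 GiB.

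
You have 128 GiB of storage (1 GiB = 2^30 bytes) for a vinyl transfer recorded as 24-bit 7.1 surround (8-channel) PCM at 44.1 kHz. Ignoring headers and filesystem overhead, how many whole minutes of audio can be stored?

2,164 minutes

Uncompressed byte rate = 44,100 × 3 × 8 = 1,058,400 bytes/s.
Capacity = 128 × 1,073,741,824 = 137,438,953,472 bytes.
137,438,953,472 / 1,058,400 ≈ 129855.4 s → 2,164 minutes.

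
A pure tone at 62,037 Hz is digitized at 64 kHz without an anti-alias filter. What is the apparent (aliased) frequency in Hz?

1,963 Hz

Nyquist = 64,000/2 = 32,000 Hz; 62,037 Hz exceeds it.
Alias = |62,037 − 1×64,000| = |62,037 − 64,000| = 1,963 Hz.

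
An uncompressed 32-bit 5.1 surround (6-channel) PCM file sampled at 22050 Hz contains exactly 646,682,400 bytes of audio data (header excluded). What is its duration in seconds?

1,222 seconds

Byte rate = 22,050 × 4 × 6 = 529,200 bytes/s.
Duration = 646,682,400 / 529,200 = 1,222 s.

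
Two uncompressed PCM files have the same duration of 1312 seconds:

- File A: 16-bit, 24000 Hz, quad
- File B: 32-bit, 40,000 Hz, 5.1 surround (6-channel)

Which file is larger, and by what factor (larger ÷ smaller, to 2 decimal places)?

File A: 24,000 × 2 × 4 = 192,000 bytes/s.
File B: 40,000 × 4 × 6 = 960,000 bytes/s.
File B is larger; ratio = 1,259,520,000 / 251,904,000 = 5.00.

File B, by a factor of 5.00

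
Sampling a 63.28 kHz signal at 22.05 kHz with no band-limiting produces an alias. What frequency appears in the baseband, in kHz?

Nyquist = 22,050/2 = 11,025 Hz; 63,280 Hz exceeds it.
Alias = |63,280 − 3×22,050| = |63,280 − 66,150| = 2,870 Hz = 2.87 kHz.

2.87 kHz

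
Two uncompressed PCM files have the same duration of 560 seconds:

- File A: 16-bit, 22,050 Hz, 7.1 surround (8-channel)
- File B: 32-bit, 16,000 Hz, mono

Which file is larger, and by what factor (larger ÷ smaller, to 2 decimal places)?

File A: 22,050 × 2 × 8 = 352,800 bytes/s.
File B: 16,000 × 4 × 1 = 64,000 bytes/s.
File A is larger; ratio = 197,568,000 / 35,840,000 = 5.51.

File A, by a factor of 5.51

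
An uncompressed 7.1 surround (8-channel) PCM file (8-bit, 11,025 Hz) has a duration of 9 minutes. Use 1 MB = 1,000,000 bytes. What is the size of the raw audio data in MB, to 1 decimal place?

47.6 MB

Duration = 9 minutes = 540 s.
Bytes = 11,025 samples/s × 540 s × 1 bytes/sample × 8 ch = 47,628,000 bytes.
47,628,000 / 1,000,000 = 47.6 MB.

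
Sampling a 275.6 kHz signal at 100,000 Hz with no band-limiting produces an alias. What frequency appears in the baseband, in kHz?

24.4 kHz

Nyquist = 100,000/2 = 50,000 Hz; 275,600 Hz exceeds it.
Alias = |275,600 − 3×100,000| = |275,600 − 300,000| = 24,400 Hz = 24.4 kHz.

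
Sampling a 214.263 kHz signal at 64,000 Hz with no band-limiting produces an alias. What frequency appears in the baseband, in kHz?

Nyquist = 64,000/2 = 32,000 Hz; 214,263 Hz exceeds it.
Alias = |214,263 − 3×64,000| = |214,263 − 192,000| = 22,263 Hz = 22.263 kHz.

22.263 kHz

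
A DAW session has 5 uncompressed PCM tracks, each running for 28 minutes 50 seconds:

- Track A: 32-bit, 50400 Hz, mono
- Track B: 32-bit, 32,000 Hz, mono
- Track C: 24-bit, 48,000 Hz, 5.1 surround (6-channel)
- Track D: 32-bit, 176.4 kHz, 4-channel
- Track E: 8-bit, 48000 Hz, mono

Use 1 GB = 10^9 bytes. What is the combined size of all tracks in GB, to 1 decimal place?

7.0 GB

28 minutes 50 seconds = 1,730 s.
Track A: 50,400 × 1,730 × 4 × 1 = 348,768,000 bytes.
Track B: 32,000 × 1,730 × 4 × 1 = 221,440,000 bytes.
Track C: 48,000 × 1,730 × 3 × 6 = 1,494,720,000 bytes.
Track D: 176,400 × 1,730 × 4 × 4 = 4,882,752,000 bytes.
Track E: 48,000 × 1,730 × 1 × 1 = 83,040,000 bytes.
Total = 7,030,720,000 bytes = 7.0 GB.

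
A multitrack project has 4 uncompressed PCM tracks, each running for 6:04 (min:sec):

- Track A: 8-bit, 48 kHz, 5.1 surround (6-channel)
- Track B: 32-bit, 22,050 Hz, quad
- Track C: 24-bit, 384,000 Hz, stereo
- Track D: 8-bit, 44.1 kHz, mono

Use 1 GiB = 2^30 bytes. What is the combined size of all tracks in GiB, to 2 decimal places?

6:04 (min:sec) = 364 s.
Track A: 48,000 × 364 × 1 × 6 = 104,832,000 bytes.
Track B: 22,050 × 364 × 4 × 4 = 128,419,200 bytes.
Track C: 384,000 × 364 × 3 × 2 = 838,656,000 bytes.
Track D: 44,100 × 364 × 1 × 1 = 16,052,400 bytes.
Total = 1,087,959,600 bytes = 1.01 GiB.

1.01 GiB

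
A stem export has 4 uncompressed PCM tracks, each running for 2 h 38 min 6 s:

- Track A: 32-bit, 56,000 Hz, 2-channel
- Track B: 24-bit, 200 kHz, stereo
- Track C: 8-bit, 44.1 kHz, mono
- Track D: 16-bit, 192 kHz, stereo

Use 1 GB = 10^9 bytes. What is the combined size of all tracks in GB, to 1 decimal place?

23.3 GB

2 h 38 min 6 s = 9,486 s.
Track A: 56,000 × 9,486 × 4 × 2 = 4,249,728,000 bytes.
Track B: 200,000 × 9,486 × 3 × 2 = 11,383,200,000 bytes.
Track C: 44,100 × 9,486 × 1 × 1 = 418,332,600 bytes.
Track D: 192,000 × 9,486 × 2 × 2 = 7,285,248,000 bytes.
Total = 23,336,508,600 bytes = 23.3 GB.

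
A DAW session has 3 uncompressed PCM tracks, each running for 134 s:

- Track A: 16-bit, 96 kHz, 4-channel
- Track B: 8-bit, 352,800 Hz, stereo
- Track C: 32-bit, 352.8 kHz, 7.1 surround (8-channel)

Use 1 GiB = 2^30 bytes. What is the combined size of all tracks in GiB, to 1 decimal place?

1.6 GiB

Track A: 96,000 × 134 × 2 × 4 = 102,912,000 bytes.
Track B: 352,800 × 134 × 1 × 2 = 94,550,400 bytes.
Track C: 352,800 × 134 × 4 × 8 = 1,512,806,400 bytes.
Total = 1,710,268,800 bytes = 1.6 GiB.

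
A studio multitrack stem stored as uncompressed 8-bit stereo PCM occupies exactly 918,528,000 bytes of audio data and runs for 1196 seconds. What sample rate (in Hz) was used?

Bytes = sample_rate × seconds × bytes_per_sample × channels.
sample_rate = 918,528,000 / (1,196 × 1 × 2) = 918,528,000 / 2,392 = 384,000 Hz.

384,000 Hz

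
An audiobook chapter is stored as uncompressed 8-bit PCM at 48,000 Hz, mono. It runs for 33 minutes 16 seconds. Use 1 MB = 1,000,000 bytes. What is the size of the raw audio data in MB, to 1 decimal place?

Duration = 33 minutes 16 seconds = 1,996 s.
Bytes = 48,000 samples/s × 1,996 s × 1 bytes/sample × 1 ch = 95,808,000 bytes.
95,808,000 / 1,000,000 = 95.8 MB.

95.8 MB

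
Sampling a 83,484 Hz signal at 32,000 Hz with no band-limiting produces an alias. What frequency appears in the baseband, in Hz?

12,516 Hz

Nyquist = 32,000/2 = 16,000 Hz; 83,484 Hz exceeds it.
Alias = |83,484 − 3×32,000| = |83,484 − 96,000| = 12,516 Hz.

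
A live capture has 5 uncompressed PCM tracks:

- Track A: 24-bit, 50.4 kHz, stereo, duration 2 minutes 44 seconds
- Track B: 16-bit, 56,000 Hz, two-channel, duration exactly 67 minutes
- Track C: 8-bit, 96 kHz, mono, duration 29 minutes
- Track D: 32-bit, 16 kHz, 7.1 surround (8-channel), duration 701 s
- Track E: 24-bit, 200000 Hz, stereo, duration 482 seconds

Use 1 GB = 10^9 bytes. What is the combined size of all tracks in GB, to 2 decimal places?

2.05 GB

Track A: 2 minutes 44 seconds = 164 s; 50,400 × 164 × 3 × 2 = 49,593,600 bytes.
Track B: exactly 67 minutes = 4,020 s; 56,000 × 4,020 × 2 × 2 = 900,480,000 bytes.
Track C: 29 minutes = 1,740 s; 96,000 × 1,740 × 1 × 1 = 167,040,000 bytes.
Track D: 16,000 × 701 × 4 × 8 = 358,912,000 bytes.
Track E: 200,000 × 482 × 3 × 2 = 578,400,000 bytes.
Total = 2,054,425,600 bytes = 2.05 GB.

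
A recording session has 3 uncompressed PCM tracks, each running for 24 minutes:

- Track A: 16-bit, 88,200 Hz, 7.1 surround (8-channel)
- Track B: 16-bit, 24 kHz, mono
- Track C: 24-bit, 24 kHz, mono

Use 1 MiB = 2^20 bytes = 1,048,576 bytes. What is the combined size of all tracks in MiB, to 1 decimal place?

2102.8 MiB

24 minutes = 1,440 s.
Track A: 88,200 × 1,440 × 2 × 8 = 2,032,128,000 bytes.
Track B: 24,000 × 1,440 × 2 × 1 = 69,120,000 bytes.
Track C: 24,000 × 1,440 × 3 × 1 = 103,680,000 bytes.
Total = 2,204,928,000 bytes = 2102.8 MiB.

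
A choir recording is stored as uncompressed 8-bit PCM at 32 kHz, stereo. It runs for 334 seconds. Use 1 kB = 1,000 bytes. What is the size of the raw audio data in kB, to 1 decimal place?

21376.0 kB

Bytes = 32,000 samples/s × 334 s × 1 bytes/sample × 2 ch = 21,376,000 bytes.
21,376,000 / 1,000 = 21376.0 kB.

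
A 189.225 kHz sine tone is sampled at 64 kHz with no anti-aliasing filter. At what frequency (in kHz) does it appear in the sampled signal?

2.775 kHz

Nyquist = 64,000/2 = 32,000 Hz; 189,225 Hz exceeds it.
Alias = |189,225 − 3×64,000| = |189,225 − 192,000| = 2,775 Hz = 2.775 kHz.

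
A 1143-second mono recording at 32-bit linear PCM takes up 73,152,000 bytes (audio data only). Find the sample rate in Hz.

Bytes = sample_rate × seconds × bytes_per_sample × channels.
sample_rate = 73,152,000 / (1,143 × 4 × 1) = 73,152,000 / 4,572 = 16,000 Hz.

16,000 Hz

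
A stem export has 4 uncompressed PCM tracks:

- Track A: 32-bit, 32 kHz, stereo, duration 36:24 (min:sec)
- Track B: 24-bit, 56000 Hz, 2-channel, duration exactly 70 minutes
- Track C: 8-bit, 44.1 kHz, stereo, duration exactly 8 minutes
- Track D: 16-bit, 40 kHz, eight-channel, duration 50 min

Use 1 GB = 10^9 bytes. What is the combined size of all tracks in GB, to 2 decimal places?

3.93 GB

Track A: 36:24 (min:sec) = 2,184 s; 32,000 × 2,184 × 4 × 2 = 559,104,000 bytes.
Track B: exactly 70 minutes = 4,200 s; 56,000 × 4,200 × 3 × 2 = 1,411,200,000 bytes.
Track C: exactly 8 minutes = 480 s; 44,100 × 480 × 1 × 2 = 42,336,000 bytes.
Track D: 50 min = 3,000 s; 40,000 × 3,000 × 2 × 8 = 1,920,000,000 bytes.
Total = 3,932,640,000 bytes = 3.93 GB.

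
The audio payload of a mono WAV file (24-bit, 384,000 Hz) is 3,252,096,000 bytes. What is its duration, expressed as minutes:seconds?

Byte rate = 384,000 × 3 × 1 = 1,152,000 bytes/s.
Duration = 3,252,096,000 / 1,152,000 = 2,823 s.
2,823 s = 47:03.

47:03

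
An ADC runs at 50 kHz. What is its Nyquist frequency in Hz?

25,000 Hz

Nyquist frequency = sample rate / 2 = 50,000 / 2 = 25,000 Hz.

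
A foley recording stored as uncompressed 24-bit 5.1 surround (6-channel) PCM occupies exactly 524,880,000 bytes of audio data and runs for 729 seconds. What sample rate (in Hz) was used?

Bytes = sample_rate × seconds × bytes_per_sample × channels.
sample_rate = 524,880,000 / (729 × 3 × 6) = 524,880,000 / 13,122 = 40,000 Hz.

40,000 Hz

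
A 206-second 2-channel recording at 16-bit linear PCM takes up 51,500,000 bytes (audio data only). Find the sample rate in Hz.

62,500 Hz

Bytes = sample_rate × seconds × bytes_per_sample × channels.
sample_rate = 51,500,000 / (206 × 2 × 2) = 51,500,000 / 824 = 62,500 Hz.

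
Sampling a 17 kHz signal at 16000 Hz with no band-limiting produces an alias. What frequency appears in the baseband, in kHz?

Nyquist = 16,000/2 = 8,000 Hz; 17,000 Hz exceeds it.
Alias = |17,000 − 1×16,000| = |17,000 − 16,000| = 1,000 Hz = 1 kHz.

1 kHz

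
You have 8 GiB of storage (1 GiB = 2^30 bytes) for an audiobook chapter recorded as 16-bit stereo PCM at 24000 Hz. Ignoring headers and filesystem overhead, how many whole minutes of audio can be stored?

1,491 minutes

Uncompressed byte rate = 24,000 × 2 × 2 = 96,000 bytes/s.
Capacity = 8 × 1,073,741,824 = 8,589,934,592 bytes.
8,589,934,592 / 96,000 ≈ 89478.49 s → 1,491 minutes.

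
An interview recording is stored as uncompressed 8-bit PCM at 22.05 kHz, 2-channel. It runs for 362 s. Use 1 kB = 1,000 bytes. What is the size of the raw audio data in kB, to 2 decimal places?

Bytes = 22,050 samples/s × 362 s × 1 bytes/sample × 2 ch = 15,964,200 bytes.
15,964,200 / 1,000 = 15964.20 kB.

15964.20 kB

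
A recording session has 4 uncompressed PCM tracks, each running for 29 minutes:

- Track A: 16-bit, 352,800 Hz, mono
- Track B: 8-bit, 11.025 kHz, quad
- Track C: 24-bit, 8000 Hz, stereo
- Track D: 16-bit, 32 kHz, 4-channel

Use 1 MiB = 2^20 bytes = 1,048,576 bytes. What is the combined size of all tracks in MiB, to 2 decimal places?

29 minutes = 1,740 s.
Track A: 352,800 × 1,740 × 2 × 1 = 1,227,744,000 bytes.
Track B: 11,025 × 1,740 × 1 × 4 = 76,734,000 bytes.
Track C: 8,000 × 1,740 × 3 × 2 = 83,520,000 bytes.
Track D: 32,000 × 1,740 × 2 × 4 = 445,440,000 bytes.
Total = 1,833,438,000 bytes = 1748.50 MiB.

1748.50 MiB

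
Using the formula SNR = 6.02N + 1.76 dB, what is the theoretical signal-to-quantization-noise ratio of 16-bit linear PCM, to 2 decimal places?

6.02 × 16 + 1.76 = 98.08 dB.

98.08 dB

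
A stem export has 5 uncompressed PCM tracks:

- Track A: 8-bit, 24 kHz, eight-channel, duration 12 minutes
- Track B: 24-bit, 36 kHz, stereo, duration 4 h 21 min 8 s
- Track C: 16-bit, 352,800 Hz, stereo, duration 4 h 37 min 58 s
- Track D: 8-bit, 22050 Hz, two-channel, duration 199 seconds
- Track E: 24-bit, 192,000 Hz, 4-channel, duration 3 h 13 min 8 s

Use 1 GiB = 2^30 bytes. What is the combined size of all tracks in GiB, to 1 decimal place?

50.1 GiB

Track A: 12 minutes = 720 s; 24,000 × 720 × 1 × 8 = 138,240,000 bytes.
Track B: 4 h 21 min 8 s = 15,668 s; 36,000 × 15,668 × 3 × 2 = 3,384,288,000 bytes.
Track C: 4 h 37 min 58 s = 16,678 s; 352,800 × 16,678 × 2 × 2 = 23,535,993,600 bytes.
Track D: 22,050 × 199 × 1 × 2 = 8,775,900 bytes.
Track E: 3 h 13 min 8 s = 11,588 s; 192,000 × 11,588 × 3 × 4 = 26,698,752,000 bytes.
Total = 53,766,049,500 bytes = 50.1 GiB.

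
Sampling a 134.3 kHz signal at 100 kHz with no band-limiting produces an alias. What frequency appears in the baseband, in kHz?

34.3 kHz

Nyquist = 100,000/2 = 50,000 Hz; 134,300 Hz exceeds it.
Alias = |134,300 − 1×100,000| = |134,300 − 100,000| = 34,300 Hz = 34.3 kHz.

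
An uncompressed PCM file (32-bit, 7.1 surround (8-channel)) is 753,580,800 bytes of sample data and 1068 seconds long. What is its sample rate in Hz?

22,050 Hz

Bytes = sample_rate × seconds × bytes_per_sample × channels.
sample_rate = 753,580,800 / (1,068 × 4 × 8) = 753,580,800 / 34,176 = 22,050 Hz.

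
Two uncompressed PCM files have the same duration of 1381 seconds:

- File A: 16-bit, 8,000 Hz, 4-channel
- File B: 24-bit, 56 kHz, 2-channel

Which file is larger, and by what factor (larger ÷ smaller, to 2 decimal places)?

File A: 8,000 × 2 × 4 = 64,000 bytes/s.
File B: 56,000 × 3 × 2 = 336,000 bytes/s.
File B is larger; ratio = 464,016,000 / 88,384,000 = 5.25.

File B, by a factor of 5.25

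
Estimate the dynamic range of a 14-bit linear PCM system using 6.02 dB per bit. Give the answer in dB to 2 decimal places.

84.28 dB

14 × 6.02 = 84.28 dB.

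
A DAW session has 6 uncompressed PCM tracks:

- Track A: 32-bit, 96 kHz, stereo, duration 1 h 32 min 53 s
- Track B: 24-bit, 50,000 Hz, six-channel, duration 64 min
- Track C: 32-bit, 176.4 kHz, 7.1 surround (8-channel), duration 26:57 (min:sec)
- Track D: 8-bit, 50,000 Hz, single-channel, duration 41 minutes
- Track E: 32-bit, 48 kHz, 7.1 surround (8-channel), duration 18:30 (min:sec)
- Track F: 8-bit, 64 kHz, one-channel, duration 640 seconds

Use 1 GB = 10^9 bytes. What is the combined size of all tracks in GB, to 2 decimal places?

18.73 GB

Track A: 1 h 32 min 53 s = 5,573 s; 96,000 × 5,573 × 4 × 2 = 4,280,064,000 bytes.
Track B: 64 min = 3,840 s; 50,000 × 3,840 × 3 × 6 = 3,456,000,000 bytes.
Track C: 26:57 (min:sec) = 1,617 s; 176,400 × 1,617 × 4 × 8 = 9,127,641,600 bytes.
Track D: 41 minutes = 2,460 s; 50,000 × 2,460 × 1 × 1 = 123,000,000 bytes.
Track E: 18:30 (min:sec) = 1,110 s; 48,000 × 1,110 × 4 × 8 = 1,704,960,000 bytes.
Track F: 64,000 × 640 × 1 × 1 = 40,960,000 bytes.
Total = 18,732,625,600 bytes = 18.73 GB.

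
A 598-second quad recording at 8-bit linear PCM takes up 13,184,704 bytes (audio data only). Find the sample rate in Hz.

5,512 Hz

Bytes = sample_rate × seconds × bytes_per_sample × channels.
sample_rate = 13,184,704 / (598 × 1 × 4) = 13,184,704 / 2,392 = 5,512 Hz.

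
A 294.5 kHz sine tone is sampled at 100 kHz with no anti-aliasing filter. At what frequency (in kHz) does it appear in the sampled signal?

5.5 kHz

Nyquist = 100,000/2 = 50,000 Hz; 294,500 Hz exceeds it.
Alias = |294,500 − 3×100,000| = |294,500 − 300,000| = 5,500 Hz = 5.5 kHz.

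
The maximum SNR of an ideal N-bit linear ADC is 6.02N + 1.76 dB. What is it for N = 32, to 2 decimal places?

194.40 dB

6.02 × 32 + 1.76 = 194.40 dB.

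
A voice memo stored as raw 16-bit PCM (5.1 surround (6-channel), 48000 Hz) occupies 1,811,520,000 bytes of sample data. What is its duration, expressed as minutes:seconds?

52:25

Byte rate = 48,000 × 2 × 6 = 576,000 bytes/s.
Duration = 1,811,520,000 / 576,000 = 3,145 s.
3,145 s = 52:25.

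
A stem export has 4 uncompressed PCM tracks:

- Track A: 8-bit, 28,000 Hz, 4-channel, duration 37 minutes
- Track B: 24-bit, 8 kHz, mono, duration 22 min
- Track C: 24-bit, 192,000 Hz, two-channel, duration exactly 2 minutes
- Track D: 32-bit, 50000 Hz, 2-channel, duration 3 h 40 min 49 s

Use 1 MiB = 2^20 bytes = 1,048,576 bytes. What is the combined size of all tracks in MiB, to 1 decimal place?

5453.3 MiB

Track A: 37 minutes = 2,220 s; 28,000 × 2,220 × 1 × 4 = 248,640,000 bytes.
Track B: 22 min = 1,320 s; 8,000 × 1,320 × 3 × 1 = 31,680,000 bytes.
Track C: exactly 2 minutes = 120 s; 192,000 × 120 × 3 × 2 = 138,240,000 bytes.
Track D: 3 h 40 min 49 s = 13,249 s; 50,000 × 13,249 × 4 × 2 = 5,299,600,000 bytes.
Total = 5,718,160,000 bytes = 5453.3 MiB.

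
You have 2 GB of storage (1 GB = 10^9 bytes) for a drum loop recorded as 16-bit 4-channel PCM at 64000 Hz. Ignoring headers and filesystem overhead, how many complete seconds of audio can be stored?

3,906 seconds

Uncompressed byte rate = 64,000 × 2 × 4 = 512,000 bytes/s.
Capacity = 2 × 1,000,000,000 = 2,000,000,000 bytes.
2,000,000,000 / 512,000 ≈ 3906.25 s → 3,906 seconds.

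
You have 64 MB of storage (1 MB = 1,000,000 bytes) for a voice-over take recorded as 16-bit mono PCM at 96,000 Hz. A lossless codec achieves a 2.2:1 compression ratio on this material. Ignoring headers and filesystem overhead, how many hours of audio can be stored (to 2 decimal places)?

0.20 hours

Uncompressed byte rate = 96,000 × 2 × 1 = 192,000 bytes/s.
After 2.2:1 compression, effective rate ≈ 87272.73 bytes/s.
Capacity = 64 × 1,000,000 = 64,000,000 bytes.
64,000,000 / effective rate ≈ 733.33 s → 0.20 hours.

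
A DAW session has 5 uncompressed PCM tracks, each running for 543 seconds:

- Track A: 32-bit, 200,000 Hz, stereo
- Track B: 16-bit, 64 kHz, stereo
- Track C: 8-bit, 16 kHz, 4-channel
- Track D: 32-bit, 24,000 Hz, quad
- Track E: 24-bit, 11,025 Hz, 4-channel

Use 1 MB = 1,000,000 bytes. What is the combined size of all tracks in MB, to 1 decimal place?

Track A: 200,000 × 543 × 4 × 2 = 868,800,000 bytes.
Track B: 64,000 × 543 × 2 × 2 = 139,008,000 bytes.
Track C: 16,000 × 543 × 1 × 4 = 34,752,000 bytes.
Track D: 24,000 × 543 × 4 × 4 = 208,512,000 bytes.
Track E: 11,025 × 543 × 3 × 4 = 71,838,900 bytes.
Total = 1,322,910,900 bytes = 1322.9 MB.

1322.9 MB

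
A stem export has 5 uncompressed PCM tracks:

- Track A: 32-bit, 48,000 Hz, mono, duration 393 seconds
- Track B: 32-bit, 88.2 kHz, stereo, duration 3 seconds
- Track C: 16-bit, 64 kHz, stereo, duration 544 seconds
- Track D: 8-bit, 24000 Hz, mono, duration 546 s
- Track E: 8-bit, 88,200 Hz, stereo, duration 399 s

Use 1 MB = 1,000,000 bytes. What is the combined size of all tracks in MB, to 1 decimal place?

Track A: 48,000 × 393 × 4 × 1 = 75,456,000 bytes.
Track B: 88,200 × 3 × 4 × 2 = 2,116,800 bytes.
Track C: 64,000 × 544 × 2 × 2 = 139,264,000 bytes.
Track D: 24,000 × 546 × 1 × 1 = 13,104,000 bytes.
Track E: 88,200 × 399 × 1 × 2 = 70,383,600 bytes.
Total = 300,324,400 bytes = 300.3 MB.

300.3 MB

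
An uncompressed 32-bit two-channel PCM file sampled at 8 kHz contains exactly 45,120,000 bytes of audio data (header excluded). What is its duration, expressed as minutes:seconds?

Byte rate = 8,000 × 4 × 2 = 64,000 bytes/s.
Duration = 45,120,000 / 64,000 = 705 s.
705 s = 11:45.

11:45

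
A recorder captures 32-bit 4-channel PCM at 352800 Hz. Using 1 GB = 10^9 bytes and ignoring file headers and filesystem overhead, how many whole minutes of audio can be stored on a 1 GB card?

Uncompressed byte rate = 352,800 × 4 × 4 = 5,644,800 bytes/s.
Capacity = 1 × 1,000,000,000 = 1,000,000,000 bytes.
1,000,000,000 / 5,644,800 ≈ 177.15 s → 2 minutes.

2 minutes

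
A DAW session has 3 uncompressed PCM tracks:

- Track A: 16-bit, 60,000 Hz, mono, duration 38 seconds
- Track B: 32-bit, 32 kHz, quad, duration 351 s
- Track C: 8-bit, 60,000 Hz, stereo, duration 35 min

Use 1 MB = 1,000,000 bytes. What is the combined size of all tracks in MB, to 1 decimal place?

Track A: 60,000 × 38 × 2 × 1 = 4,560,000 bytes.
Track B: 32,000 × 351 × 4 × 4 = 179,712,000 bytes.
Track C: 35 min = 2,100 s; 60,000 × 2,100 × 1 × 2 = 252,000,000 bytes.
Total = 436,272,000 bytes = 436.3 MB.

436.3 MB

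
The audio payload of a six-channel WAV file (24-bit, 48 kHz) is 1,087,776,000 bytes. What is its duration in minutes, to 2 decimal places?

20.98 minutes

Byte rate = 48,000 × 3 × 6 = 864,000 bytes/s.
Duration = 1,087,776,000 / 864,000 = 1,259 s.
1,259 s / 60 = 20.98 minutes.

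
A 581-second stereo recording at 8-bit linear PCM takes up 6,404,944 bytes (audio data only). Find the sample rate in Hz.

Bytes = sample_rate × seconds × bytes_per_sample × channels.
sample_rate = 6,404,944 / (581 × 1 × 2) = 6,404,944 / 1,162 = 5,512 Hz.

5,512 Hz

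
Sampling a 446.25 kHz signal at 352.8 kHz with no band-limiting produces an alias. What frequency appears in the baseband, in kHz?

93.45 kHz

Nyquist = 352,800/2 = 176,400 Hz; 446,250 Hz exceeds it.
Alias = |446,250 − 1×352,800| = |446,250 − 352,800| = 93,450 Hz = 93.45 kHz.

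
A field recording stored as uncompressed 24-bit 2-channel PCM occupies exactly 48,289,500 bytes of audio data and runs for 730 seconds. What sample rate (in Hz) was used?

Bytes = sample_rate × seconds × bytes_per_sample × channels.
sample_rate = 48,289,500 / (730 × 3 × 2) = 48,289,500 / 4,380 = 11,025 Hz.

11,025 Hz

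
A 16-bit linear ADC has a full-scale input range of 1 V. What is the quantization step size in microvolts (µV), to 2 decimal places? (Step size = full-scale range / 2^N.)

15.26 µV

1 V / 2^16 = 1 / 65,536 V = 15.26 µV.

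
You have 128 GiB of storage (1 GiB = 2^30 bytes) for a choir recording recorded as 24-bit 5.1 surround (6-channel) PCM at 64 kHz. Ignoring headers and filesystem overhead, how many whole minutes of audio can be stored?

Uncompressed byte rate = 64,000 × 3 × 6 = 1,152,000 bytes/s.
Capacity = 128 × 1,073,741,824 = 137,438,953,472 bytes.
137,438,953,472 / 1,152,000 ≈ 119304.65 s → 1,988 minutes.

1,988 minutes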